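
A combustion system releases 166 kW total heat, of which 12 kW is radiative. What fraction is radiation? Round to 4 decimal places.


f_rad = Q_rad / Q_total
f_rad = 12 / 166 = 0.0723


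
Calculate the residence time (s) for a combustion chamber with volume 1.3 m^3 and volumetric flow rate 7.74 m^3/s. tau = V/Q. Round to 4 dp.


tau = V / Q_flow
tau = 1.3 / 7.74 = 0.1680 s


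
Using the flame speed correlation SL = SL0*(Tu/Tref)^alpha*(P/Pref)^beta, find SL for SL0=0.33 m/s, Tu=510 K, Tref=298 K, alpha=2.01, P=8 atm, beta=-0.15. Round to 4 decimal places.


SL = SL0 * (Tu/Tref)^alpha * (P/Pref)^beta
T ratio = 510/298 = 1.71140940
(T ratio)^alpha = 1.71140940^2.01 = 2.944702
(P/Pref)^beta = 8^(-0.15) = 0.732043
SL = 0.33 * 2.944702 * 0.732043 = 0.7114 m/s


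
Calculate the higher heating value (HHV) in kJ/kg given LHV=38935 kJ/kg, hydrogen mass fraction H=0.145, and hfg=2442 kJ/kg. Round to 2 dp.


HHV = LHV + hfg * 9 * H
Water addition = 2442 * 9 * 0.145 = 3186.810 kJ/kg
HHV = 38935 + 3186.810 = 42121.81 kJ/kg


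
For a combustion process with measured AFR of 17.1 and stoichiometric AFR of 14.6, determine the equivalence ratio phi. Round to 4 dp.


phi = AFR_stoich / AFR_actual
phi = 14.6 / 17.1 = 0.8538


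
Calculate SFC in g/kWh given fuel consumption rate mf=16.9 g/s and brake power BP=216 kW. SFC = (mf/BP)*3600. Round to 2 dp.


SFC = (mf / BP) * 3600
Rate = 16.9 / 216 = 0.078241 g/(s*kW)
SFC = 0.078241 * 3600 = 281.67 g/kWh


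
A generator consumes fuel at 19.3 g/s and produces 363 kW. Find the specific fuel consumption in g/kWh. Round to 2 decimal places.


SFC = (mf / BP) * 3600
Rate = 19.3 / 363 = 0.053168 g/(s*kW)
SFC = 0.053168 * 3600 = 191.40 g/kWh


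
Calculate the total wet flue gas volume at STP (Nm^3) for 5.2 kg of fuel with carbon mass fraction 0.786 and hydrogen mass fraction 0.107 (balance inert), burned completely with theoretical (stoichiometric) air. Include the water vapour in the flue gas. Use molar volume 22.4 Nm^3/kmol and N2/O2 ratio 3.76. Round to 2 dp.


Per kg fuel: CO2 = (C/12 kmol)*22.4 = (0.786/12)*22.4 = 1.46720 Nm^3
Per kg fuel: H2O = (H/2 kmol)*22.4 = (0.107/2)*22.4 = 1.19840 Nm^3
O2 needed per kg fuel = C/12 + H/4 = 0.786/12 + 0.107/4 = 0.09225000 kmol
Per kg fuel: N2 = O2*3.76*22.4 = 0.09225000*3.76*22.4 = 7.76966 Nm^3
Total per kg = 1.46720 + 1.19840 + 7.76966 = 10.43526 Nm^3
Total = 10.43526 * 5.2 = 54.26 Nm^3


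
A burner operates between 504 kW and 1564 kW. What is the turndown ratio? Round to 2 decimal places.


TDR = Q_max / Q_min
TDR = 1564 / 504 = 3.10


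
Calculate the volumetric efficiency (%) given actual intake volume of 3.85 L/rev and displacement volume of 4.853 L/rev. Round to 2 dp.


eta_v = (V_actual / V_disp) * 100
Ratio = 3.85 / 4.853 = 0.7933
eta_v = 0.7933 * 100 = 79.33%


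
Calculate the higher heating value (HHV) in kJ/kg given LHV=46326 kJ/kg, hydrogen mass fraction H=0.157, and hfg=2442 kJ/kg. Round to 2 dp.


HHV = LHV + hfg * 9 * H
Water addition = 2442 * 9 * 0.157 = 3450.546 kJ/kg
HHV = 46326 + 3450.546 = 49776.55 kJ/kg


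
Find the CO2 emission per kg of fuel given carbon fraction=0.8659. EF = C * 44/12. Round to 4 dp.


EF = C_frac * (M_CO2 / M_C)
EF = 0.8659 * (44/12)
EF = 0.8659 * 3.666667 = 3.1750 kg_CO2/kg_fuel


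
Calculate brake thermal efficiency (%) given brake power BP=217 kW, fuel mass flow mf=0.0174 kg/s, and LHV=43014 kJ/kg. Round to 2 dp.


eta_BTE = (BP / (mf * LHV)) * 100
Denominator = 0.0174 * 43014 = 748.4436 kW
eta_BTE = (217 / 748.4436) * 100 = 28.99%


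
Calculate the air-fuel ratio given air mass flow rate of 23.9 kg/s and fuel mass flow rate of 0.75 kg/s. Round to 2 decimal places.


AFR = m_air / m_fuel
AFR = 23.9 / 0.75 = 31.87


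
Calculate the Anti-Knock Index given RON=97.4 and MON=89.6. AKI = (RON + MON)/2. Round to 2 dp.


AKI = (RON + MON) / 2
AKI = (97.4 + 89.6) / 2
AKI = 187.0 / 2 = 93.50


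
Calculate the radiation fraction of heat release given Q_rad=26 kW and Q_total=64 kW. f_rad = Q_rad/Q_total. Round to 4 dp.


f_rad = Q_rad / Q_total
f_rad = 26 / 64 = 0.4063


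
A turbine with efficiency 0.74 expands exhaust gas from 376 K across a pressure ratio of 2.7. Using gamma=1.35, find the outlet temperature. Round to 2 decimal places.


T_out = T_in * (1 - eta * (1 - PR^(-(gamma-1)/gamma)))
Exponent = -(1.35-1)/1.35 = -0.25925926
PR^exp = 2.7^(-0.25925926) = 0.77297411
Factor = 1 - 0.74*(1 - 0.77297411) = 0.83200084
T_out = 376 * 0.83200084 = 312.83 K


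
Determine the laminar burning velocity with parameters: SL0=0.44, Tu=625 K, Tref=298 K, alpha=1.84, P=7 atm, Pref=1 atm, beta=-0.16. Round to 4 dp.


SL = SL0 * (Tu/Tref)^alpha * (P/Pref)^beta
T ratio = 625/298 = 2.09731544
(T ratio)^alpha = 2.09731544^1.84 = 3.907161
(P/Pref)^beta = 7^(-0.16) = 0.732461
SL = 0.44 * 3.907161 * 0.732461 = 1.2592 m/s


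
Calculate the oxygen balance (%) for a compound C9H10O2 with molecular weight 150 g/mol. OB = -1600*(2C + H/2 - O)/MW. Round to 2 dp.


OB = -1600 * (2C + H/2 - O) / MW
Inner = 2*9 + 10/2 - 2 = 21.00
OB = -1600 * 21.00 / 150 = -224.00%


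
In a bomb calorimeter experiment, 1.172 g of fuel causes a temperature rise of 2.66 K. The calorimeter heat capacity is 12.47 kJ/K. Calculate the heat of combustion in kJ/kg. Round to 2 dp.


Hc = C_cal * delta_T / m_fuel
Q_released = 12.47 * 2.66 = 33.1702 kJ
m_fuel = 1.172 g = 1.172/1000 kg = 0.001172 kg
Hc = 33.1702 / 0.001172 = 28302.22 kJ/kg


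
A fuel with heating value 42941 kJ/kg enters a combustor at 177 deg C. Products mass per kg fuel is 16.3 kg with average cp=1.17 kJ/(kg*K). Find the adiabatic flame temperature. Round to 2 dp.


T_ad = T_in + Hc / (m_p * cp)
Denominator = 16.3 * 1.17 = 19.0710
Temperature rise = 42941 / 19.0710 = 2251.64 K
T_ad = 177 + 2251.64 = 2428.64 deg C


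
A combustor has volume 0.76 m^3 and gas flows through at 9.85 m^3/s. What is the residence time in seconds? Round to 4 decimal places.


tau = V / Q_flow
tau = 0.76 / 9.85 = 0.0772 s


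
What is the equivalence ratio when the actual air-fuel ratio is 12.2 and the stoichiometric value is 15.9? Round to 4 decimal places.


phi = AFR_stoich / AFR_actual
phi = 15.9 / 12.2 = 1.3033


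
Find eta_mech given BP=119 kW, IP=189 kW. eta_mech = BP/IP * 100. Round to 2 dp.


eta_mech = (BP / IP) * 100
Ratio = 119 / 189 = 0.6296
eta_mech = 0.6296 * 100 = 62.96%


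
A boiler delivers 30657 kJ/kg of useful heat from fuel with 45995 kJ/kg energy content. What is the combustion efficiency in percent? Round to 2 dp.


Efficiency = (Q_useful / Q_fuel) * 100
Efficiency = (30657 / 45995) * 100
Efficiency = 0.6665 * 100 = 66.65%


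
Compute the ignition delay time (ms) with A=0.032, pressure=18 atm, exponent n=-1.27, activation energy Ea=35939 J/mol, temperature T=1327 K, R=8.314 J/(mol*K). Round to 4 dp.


tau = A * P^n * exp(Ea/(R*T))
P^n = 18^(-1.27) = 0.02545681
Ea/(R*T) = 35939/(8.314*1327) = 3.257505
exp(Ea/(R*T)) = 25.984616
tau = 0.032 * 0.02545681 * 25.984616 = 0.0212 ms


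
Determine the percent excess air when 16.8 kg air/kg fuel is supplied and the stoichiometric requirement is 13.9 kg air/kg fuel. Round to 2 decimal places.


Excess air = actual - stoichiometric = 16.8 - 13.9 = 2.90 kg/kg fuel
Excess air % = (excess / stoich) * 100 = (2.90 / 13.9) * 100 = 20.86%


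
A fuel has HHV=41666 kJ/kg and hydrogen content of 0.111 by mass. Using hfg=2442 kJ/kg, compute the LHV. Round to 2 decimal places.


LHV = HHV - hfg * 9 * H
Water correction = 2442 * 9 * 0.111 = 2439.558 kJ/kg
LHV = 41666 - 2439.558 = 39226.44 kJ/kg


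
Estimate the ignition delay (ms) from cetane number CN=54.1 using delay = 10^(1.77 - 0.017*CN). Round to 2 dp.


delay = 10^(1.77 - 0.017*CN)
Exponent = 1.77 - 0.017*54.1 = 0.8503
delay = 10^0.8503 = 7.08 ms


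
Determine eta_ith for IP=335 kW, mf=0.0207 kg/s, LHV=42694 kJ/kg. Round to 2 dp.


eta_ith = (IP / (mf * LHV)) * 100
Denominator = 0.0207 * 42694 = 883.7658 kW
eta_ith = (335 / 883.7658) * 100 = 37.91%


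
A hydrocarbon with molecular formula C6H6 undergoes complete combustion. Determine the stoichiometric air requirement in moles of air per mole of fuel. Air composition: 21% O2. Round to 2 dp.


Balanced combustion: C6H6 + 7.5 O2 -> 6 CO2 + 3 H2O
O2 needed = C + H/4 = 6 + 6/4 = 7.50 moles
Air moles = O2 / 0.21 = 7.50 / 0.21 = 35.71 moles air


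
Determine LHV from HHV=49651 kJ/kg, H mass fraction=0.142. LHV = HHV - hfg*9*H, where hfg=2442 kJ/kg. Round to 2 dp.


LHV = HHV - hfg * 9 * H
Water correction = 2442 * 9 * 0.142 = 3120.876 kJ/kg
LHV = 49651 - 3120.876 = 46530.12 kJ/kg


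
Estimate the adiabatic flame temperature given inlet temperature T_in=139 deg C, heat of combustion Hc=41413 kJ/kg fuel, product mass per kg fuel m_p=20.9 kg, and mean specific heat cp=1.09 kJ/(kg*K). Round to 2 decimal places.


T_ad = T_in + Hc / (m_p * cp)
Denominator = 20.9 * 1.09 = 22.7810
Temperature rise = 41413 / 22.7810 = 1817.87 K
T_ad = 139 + 1817.87 = 1956.87 deg C


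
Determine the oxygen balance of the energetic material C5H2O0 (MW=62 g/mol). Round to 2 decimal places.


OB = -1600 * (2C + H/2 - O) / MW
Inner = 2*5 + 2/2 - 0 = 11.00
OB = -1600 * 11.00 / 62 = -283.87%


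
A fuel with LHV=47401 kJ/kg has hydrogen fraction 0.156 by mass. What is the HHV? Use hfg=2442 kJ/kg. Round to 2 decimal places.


HHV = LHV + hfg * 9 * H
Water addition = 2442 * 9 * 0.156 = 3428.568 kJ/kg
HHV = 47401 + 3428.568 = 50829.57 kJ/kg


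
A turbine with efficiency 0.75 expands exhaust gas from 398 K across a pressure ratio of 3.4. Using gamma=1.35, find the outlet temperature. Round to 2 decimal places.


T_out = T_in * (1 - eta * (1 - PR^(-(gamma-1)/gamma)))
Exponent = -(1.35-1)/1.35 = -0.25925926
PR^exp = 3.4^(-0.25925926) = 0.72813041
Factor = 1 - 0.75*(1 - 0.72813041) = 0.79609781
T_out = 398 * 0.79609781 = 316.85 K


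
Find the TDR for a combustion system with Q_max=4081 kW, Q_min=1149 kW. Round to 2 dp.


TDR = Q_max / Q_min
TDR = 4081 / 1149 = 3.55


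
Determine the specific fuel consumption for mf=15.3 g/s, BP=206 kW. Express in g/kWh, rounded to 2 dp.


SFC = (mf / BP) * 3600
Rate = 15.3 / 206 = 0.074272 g/(s*kW)
SFC = 0.074272 * 3600 = 267.38 g/kWh


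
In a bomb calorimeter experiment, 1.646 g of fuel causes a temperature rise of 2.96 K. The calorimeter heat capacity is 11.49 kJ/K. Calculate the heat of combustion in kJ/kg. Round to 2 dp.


Hc = C_cal * delta_T / m_fuel
Q_released = 11.49 * 2.96 = 34.0104 kJ
m_fuel = 1.646 g = 1.646/1000 kg = 0.001646 kg
Hc = 34.0104 / 0.001646 = 20662.45 kJ/kg


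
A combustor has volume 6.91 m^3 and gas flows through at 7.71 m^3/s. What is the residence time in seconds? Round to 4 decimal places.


tau = V / Q_flow
tau = 6.91 / 7.71 = 0.8962 s


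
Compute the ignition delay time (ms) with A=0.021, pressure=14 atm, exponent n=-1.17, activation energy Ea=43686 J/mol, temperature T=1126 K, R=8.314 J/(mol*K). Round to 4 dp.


tau = A * P^n * exp(Ea/(R*T))
P^n = 14^(-1.17) = 0.04560686
Ea/(R*T) = 43686/(8.314*1126) = 4.666528
exp(Ea/(R*T)) = 106.327924
tau = 0.021 * 0.04560686 * 106.327924 = 0.1018 ms


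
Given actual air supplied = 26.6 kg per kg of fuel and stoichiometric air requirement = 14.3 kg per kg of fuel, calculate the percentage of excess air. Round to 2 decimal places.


Excess air = actual - stoichiometric = 26.6 - 14.3 = 12.30 kg/kg fuel
Excess air % = (excess / stoich) * 100 = (12.30 / 14.3) * 100 = 86.01%


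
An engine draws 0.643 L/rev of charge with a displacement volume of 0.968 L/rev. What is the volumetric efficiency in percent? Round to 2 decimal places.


eta_v = (V_actual / V_disp) * 100
Ratio = 0.643 / 0.968 = 0.6643
eta_v = 0.6643 * 100 = 66.43%


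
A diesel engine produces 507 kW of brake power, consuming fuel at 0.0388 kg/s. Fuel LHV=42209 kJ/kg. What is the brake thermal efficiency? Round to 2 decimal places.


eta_BTE = (BP / (mf * LHV)) * 100
Denominator = 0.0388 * 42209 = 1637.7092 kW
eta_BTE = (507 / 1637.7092) * 100 = 30.96%


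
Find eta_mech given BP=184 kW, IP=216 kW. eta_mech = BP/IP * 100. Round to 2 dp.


eta_mech = (BP / IP) * 100
Ratio = 184 / 216 = 0.8519
eta_mech = 0.8519 * 100 = 85.19%


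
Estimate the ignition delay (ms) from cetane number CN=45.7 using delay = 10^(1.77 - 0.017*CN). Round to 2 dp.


delay = 10^(1.77 - 0.017*CN)
Exponent = 1.77 - 0.017*45.7 = 0.9931
delay = 10^0.9931 = 9.84 ms


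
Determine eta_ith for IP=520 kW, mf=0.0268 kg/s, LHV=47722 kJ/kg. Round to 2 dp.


eta_ith = (IP / (mf * LHV)) * 100
Denominator = 0.0268 * 47722 = 1278.9496 kW
eta_ith = (520 / 1278.9496) * 100 = 40.66%


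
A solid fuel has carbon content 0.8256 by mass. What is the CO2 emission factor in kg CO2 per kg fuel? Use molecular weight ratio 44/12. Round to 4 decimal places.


EF = C_frac * (M_CO2 / M_C)
EF = 0.8256 * (44/12)
EF = 0.8256 * 3.666667 = 3.0272 kg_CO2/kg_fuel


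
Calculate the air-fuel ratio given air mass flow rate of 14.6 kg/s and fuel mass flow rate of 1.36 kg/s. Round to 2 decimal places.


AFR = m_air / m_fuel
AFR = 14.6 / 1.36 = 10.74


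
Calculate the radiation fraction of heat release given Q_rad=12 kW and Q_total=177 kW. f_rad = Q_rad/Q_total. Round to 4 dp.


f_rad = Q_rad / Q_total
f_rad = 12 / 177 = 0.0678


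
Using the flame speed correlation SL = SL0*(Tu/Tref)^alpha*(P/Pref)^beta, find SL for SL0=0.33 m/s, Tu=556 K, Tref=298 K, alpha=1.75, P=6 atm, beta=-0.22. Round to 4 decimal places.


SL = SL0 * (Tu/Tref)^alpha * (P/Pref)^beta
T ratio = 556/298 = 1.86577181
(T ratio)^alpha = 1.86577181^1.75 = 2.978533
(P/Pref)^beta = 6^(-0.22) = 0.674228
SL = 0.33 * 2.978533 * 0.674228 = 0.6627 m/s


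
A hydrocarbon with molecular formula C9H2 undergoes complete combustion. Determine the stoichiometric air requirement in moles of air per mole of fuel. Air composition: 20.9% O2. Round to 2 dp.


Balanced combustion: C9H2 + 9.5 O2 -> 9 CO2 + 1 H2O
O2 needed = C + H/4 = 9 + 2/4 = 9.50 moles
Air moles = O2 / 0.209 = 9.50 / 0.209 = 45.45 moles air


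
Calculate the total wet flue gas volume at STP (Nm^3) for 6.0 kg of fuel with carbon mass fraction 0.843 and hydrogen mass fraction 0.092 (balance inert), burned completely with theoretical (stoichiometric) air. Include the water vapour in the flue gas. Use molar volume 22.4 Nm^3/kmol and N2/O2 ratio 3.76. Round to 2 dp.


Per kg fuel: CO2 = (C/12 kmol)*22.4 = (0.843/12)*22.4 = 1.57360 Nm^3
Per kg fuel: H2O = (H/2 kmol)*22.4 = (0.092/2)*22.4 = 1.03040 Nm^3
O2 needed per kg fuel = C/12 + H/4 = 0.843/12 + 0.092/4 = 0.09325000 kmol
Per kg fuel: N2 = O2*3.76*22.4 = 0.09325000*3.76*22.4 = 7.85389 Nm^3
Total per kg = 1.57360 + 1.03040 + 7.85389 = 10.45789 Nm^3
Total = 10.45789 * 6.0 = 62.75 Nm^3


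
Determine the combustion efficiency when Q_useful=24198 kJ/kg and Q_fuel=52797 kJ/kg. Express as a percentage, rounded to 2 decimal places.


Efficiency = (Q_useful / Q_fuel) * 100
Efficiency = (24198 / 52797) * 100
Efficiency = 0.4583 * 100 = 45.83%


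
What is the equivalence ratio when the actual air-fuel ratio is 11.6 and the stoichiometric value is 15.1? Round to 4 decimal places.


phi = AFR_stoich / AFR_actual
phi = 15.1 / 11.6 = 1.3017


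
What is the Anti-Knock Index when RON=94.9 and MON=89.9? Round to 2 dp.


AKI = (RON + MON) / 2
AKI = (94.9 + 89.9) / 2
AKI = 184.8 / 2 = 92.40


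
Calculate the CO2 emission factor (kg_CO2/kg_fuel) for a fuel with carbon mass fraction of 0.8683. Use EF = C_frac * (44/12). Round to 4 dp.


EF = C_frac * (M_CO2 / M_C)
EF = 0.8683 * (44/12)
EF = 0.8683 * 3.666667 = 3.1838 kg_CO2/kg_fuel


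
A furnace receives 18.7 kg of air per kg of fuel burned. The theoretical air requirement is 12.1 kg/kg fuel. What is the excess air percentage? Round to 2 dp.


Excess air = actual - stoichiometric = 18.7 - 12.1 = 6.60 kg/kg fuel
Excess air % = (excess / stoich) * 100 = (6.60 / 12.1) * 100 = 54.55%


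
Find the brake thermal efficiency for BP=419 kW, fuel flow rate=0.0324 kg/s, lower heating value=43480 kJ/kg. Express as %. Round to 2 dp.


eta_BTE = (BP / (mf * LHV)) * 100
Denominator = 0.0324 * 43480 = 1408.7520 kW
eta_BTE = (419 / 1408.7520) * 100 = 29.74%


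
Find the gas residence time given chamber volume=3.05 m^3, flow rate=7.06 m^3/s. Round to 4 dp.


tau = V / Q_flow
tau = 3.05 / 7.06 = 0.4320 s


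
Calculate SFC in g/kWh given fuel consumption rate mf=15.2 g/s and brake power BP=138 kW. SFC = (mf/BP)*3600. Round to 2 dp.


SFC = (mf / BP) * 3600
Rate = 15.2 / 138 = 0.110145 g/(s*kW)
SFC = 0.110145 * 3600 = 396.52 g/kWh


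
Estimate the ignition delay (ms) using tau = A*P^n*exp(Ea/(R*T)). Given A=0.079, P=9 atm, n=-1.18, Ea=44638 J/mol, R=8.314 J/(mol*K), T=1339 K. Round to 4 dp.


tau = A * P^n * exp(Ea/(R*T))
P^n = 9^(-1.18) = 0.07481589
Ea/(R*T) = 44638/(8.314*1339) = 4.009721
exp(Ea/(R*T)) = 55.131474
tau = 0.079 * 0.07481589 * 55.131474 = 0.3259 ms


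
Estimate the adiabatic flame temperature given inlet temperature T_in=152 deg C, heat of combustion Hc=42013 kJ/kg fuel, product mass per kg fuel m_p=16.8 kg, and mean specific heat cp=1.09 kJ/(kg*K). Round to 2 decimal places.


T_ad = T_in + Hc / (m_p * cp)
Denominator = 16.8 * 1.09 = 18.3120
Temperature rise = 42013 / 18.3120 = 2294.29 K
T_ad = 152 + 2294.29 = 2446.29 deg C


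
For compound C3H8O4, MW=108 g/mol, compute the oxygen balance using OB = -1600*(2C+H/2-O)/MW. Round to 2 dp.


OB = -1600 * (2C + H/2 - O) / MW
Inner = 2*3 + 8/2 - 4 = 6.00
OB = -1600 * 6.00 / 108 = -88.89%


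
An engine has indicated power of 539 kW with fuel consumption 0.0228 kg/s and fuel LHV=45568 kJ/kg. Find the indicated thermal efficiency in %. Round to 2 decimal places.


eta_ith = (IP / (mf * LHV)) * 100
Denominator = 0.0228 * 45568 = 1038.9504 kW
eta_ith = (539 / 1038.9504) * 100 = 51.88%


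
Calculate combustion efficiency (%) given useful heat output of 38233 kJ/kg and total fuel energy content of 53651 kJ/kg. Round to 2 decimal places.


Efficiency = (Q_useful / Q_fuel) * 100
Efficiency = (38233 / 53651) * 100
Efficiency = 0.7126 * 100 = 71.26%


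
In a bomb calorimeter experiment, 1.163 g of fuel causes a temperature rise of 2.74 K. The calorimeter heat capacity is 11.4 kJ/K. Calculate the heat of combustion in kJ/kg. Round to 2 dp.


Hc = C_cal * delta_T / m_fuel
Q_released = 11.4 * 2.74 = 31.2360 kJ
m_fuel = 1.163 g = 1.163/1000 kg = 0.001163 kg
Hc = 31.2360 / 0.001163 = 26858.13 kJ/kg


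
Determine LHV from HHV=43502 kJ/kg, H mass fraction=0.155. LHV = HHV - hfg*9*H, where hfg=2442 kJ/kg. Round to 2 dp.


LHV = HHV - hfg * 9 * H
Water correction = 2442 * 9 * 0.155 = 3406.590 kJ/kg
LHV = 43502 - 3406.590 = 40095.41 kJ/kg


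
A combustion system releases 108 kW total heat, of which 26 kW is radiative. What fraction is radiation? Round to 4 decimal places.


f_rad = Q_rad / Q_total
f_rad = 26 / 108 = 0.2407


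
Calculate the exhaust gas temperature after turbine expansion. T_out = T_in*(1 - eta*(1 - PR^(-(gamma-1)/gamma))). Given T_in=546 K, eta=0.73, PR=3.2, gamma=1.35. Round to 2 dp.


T_out = T_in * (1 - eta * (1 - PR^(-(gamma-1)/gamma)))
Exponent = -(1.35-1)/1.35 = -0.25925926
PR^exp = 3.2^(-0.25925926) = 0.73966521
Factor = 1 - 0.73*(1 - 0.73966521) = 0.80995560
T_out = 546 * 0.80995560 = 442.24 K


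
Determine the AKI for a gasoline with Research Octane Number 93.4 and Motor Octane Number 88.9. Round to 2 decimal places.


AKI = (RON + MON) / 2
AKI = (93.4 + 88.9) / 2
AKI = 182.3 / 2 = 91.15


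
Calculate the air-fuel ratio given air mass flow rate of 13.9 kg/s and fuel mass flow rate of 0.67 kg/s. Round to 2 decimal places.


AFR = m_air / m_fuel
AFR = 13.9 / 0.67 = 20.75


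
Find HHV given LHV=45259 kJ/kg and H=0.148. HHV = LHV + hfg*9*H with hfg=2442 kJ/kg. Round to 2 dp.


HHV = LHV + hfg * 9 * H
Water addition = 2442 * 9 * 0.148 = 3252.744 kJ/kg
HHV = 45259 + 3252.744 = 48511.74 kJ/kg


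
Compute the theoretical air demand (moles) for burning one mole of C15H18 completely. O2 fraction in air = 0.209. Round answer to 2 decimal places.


Balanced combustion: C15H18 + 19.5 O2 -> 15 CO2 + 9 H2O
O2 needed = C + H/4 = 15 + 18/4 = 19.50 moles
Air moles = O2 / 0.209 = 19.50 / 0.209 = 93.30 moles air


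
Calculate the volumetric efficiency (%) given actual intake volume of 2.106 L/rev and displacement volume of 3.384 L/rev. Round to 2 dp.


eta_v = (V_actual / V_disp) * 100
Ratio = 2.106 / 3.384 = 0.6223
eta_v = 0.6223 * 100 = 62.23%


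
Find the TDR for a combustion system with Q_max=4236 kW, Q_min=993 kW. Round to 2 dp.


TDR = Q_max / Q_min
TDR = 4236 / 993 = 4.27


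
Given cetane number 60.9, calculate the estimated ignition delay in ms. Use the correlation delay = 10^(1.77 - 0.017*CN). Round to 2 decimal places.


delay = 10^(1.77 - 0.017*CN)
Exponent = 1.77 - 0.017*60.9 = 0.7347
delay = 10^0.7347 = 5.43 ms


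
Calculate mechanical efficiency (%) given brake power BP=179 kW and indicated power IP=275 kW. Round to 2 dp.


eta_mech = (BP / IP) * 100
Ratio = 179 / 275 = 0.6509
eta_mech = 0.6509 * 100 = 65.09%


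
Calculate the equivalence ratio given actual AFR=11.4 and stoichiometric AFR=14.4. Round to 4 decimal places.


phi = AFR_stoich / AFR_actual
phi = 14.4 / 11.4 = 1.2632


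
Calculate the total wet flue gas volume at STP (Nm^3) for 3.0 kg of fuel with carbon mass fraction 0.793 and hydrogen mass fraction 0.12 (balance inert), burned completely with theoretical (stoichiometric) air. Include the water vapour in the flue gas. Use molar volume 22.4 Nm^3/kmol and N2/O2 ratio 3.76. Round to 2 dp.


Per kg fuel: CO2 = (C/12 kmol)*22.4 = (0.793/12)*22.4 = 1.48027 Nm^3
Per kg fuel: H2O = (H/2 kmol)*22.4 = (0.12/2)*22.4 = 1.34400 Nm^3
O2 needed per kg fuel = C/12 + H/4 = 0.793/12 + 0.12/4 = 0.09608333 kmol
Per kg fuel: N2 = O2*3.76*22.4 = 0.09608333*3.76*22.4 = 8.09252 Nm^3
Total per kg = 1.48027 + 1.34400 + 8.09252 = 10.91679 Nm^3
Total = 10.91679 * 3.0 = 32.75 Nm^3


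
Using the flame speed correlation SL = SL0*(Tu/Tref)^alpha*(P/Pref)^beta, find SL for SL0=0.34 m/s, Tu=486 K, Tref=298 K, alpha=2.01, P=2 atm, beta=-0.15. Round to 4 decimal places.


SL = SL0 * (Tu/Tref)^alpha * (P/Pref)^beta
T ratio = 486/298 = 1.63087248
(T ratio)^alpha = 1.63087248^2.01 = 2.672786
(P/Pref)^beta = 2^(-0.15) = 0.901250
SL = 0.34 * 2.672786 * 0.901250 = 0.8190 m/s


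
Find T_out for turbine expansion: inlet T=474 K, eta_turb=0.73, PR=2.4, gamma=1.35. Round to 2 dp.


T_out = T_in * (1 - eta * (1 - PR^(-(gamma-1)/gamma)))
Exponent = -(1.35-1)/1.35 = -0.25925926
PR^exp = 2.4^(-0.25925926) = 0.79694200
Factor = 1 - 0.73*(1 - 0.79694200) = 0.85176766
T_out = 474 * 0.85176766 = 403.74 K


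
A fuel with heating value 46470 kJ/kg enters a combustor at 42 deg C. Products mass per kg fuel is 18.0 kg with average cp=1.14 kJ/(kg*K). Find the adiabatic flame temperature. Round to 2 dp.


T_ad = T_in + Hc / (m_p * cp)
Denominator = 18.0 * 1.14 = 20.5200
Temperature rise = 46470 / 20.5200 = 2264.62 K
T_ad = 42 + 2264.62 = 2306.62 deg C


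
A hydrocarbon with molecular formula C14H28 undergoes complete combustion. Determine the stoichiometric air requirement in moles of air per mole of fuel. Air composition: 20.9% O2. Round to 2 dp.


Balanced combustion: C14H28 + 21 O2 -> 14 CO2 + 14 H2O
O2 needed = C + H/4 = 14 + 28/4 = 21.00 moles
Air moles = O2 / 0.209 = 21.00 / 0.209 = 100.48 moles air


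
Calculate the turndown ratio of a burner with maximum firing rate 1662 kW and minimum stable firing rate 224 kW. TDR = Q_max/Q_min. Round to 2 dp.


TDR = Q_max / Q_min
TDR = 1662 / 224 = 7.42


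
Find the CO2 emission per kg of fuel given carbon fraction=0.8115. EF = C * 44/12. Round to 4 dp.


EF = C_frac * (M_CO2 / M_C)
EF = 0.8115 * (44/12)
EF = 0.8115 * 3.666667 = 2.9755 kg_CO2/kg_fuel


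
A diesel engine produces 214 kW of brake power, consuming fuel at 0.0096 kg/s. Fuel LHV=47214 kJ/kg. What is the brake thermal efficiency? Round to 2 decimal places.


eta_BTE = (BP / (mf * LHV)) * 100
Denominator = 0.0096 * 47214 = 453.2544 kW
eta_BTE = (214 / 453.2544) * 100 = 47.21%


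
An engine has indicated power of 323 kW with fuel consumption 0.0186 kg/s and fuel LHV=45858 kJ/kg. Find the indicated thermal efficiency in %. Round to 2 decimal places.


eta_ith = (IP / (mf * LHV)) * 100
Denominator = 0.0186 * 45858 = 852.9588 kW
eta_ith = (323 / 852.9588) * 100 = 37.87%


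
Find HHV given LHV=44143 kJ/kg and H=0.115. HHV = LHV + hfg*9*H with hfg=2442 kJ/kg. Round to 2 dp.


HHV = LHV + hfg * 9 * H
Water addition = 2442 * 9 * 0.115 = 2527.470 kJ/kg
HHV = 44143 + 2527.470 = 46670.47 kJ/kg


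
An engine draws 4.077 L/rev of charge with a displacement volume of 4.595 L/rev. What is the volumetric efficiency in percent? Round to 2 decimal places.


eta_v = (V_actual / V_disp) * 100
Ratio = 4.077 / 4.595 = 0.8873
eta_v = 0.8873 * 100 = 88.73%


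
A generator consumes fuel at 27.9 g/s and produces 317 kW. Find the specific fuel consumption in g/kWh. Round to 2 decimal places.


SFC = (mf / BP) * 3600
Rate = 27.9 / 317 = 0.088013 g/(s*kW)
SFC = 0.088013 * 3600 = 316.85 g/kWh


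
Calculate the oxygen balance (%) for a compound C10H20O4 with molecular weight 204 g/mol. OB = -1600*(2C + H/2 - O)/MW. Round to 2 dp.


OB = -1600 * (2C + H/2 - O) / MW
Inner = 2*10 + 20/2 - 4 = 26.00
OB = -1600 * 26.00 / 204 = -203.92%


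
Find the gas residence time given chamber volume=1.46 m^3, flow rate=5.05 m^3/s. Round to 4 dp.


tau = V / Q_flow
tau = 1.46 / 5.05 = 0.2891 s


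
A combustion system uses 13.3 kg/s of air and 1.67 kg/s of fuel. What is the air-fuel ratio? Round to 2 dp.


AFR = m_air / m_fuel
AFR = 13.3 / 1.67 = 7.96


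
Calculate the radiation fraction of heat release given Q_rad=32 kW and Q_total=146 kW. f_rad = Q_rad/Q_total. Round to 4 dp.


f_rad = Q_rad / Q_total
f_rad = 32 / 146 = 0.2192


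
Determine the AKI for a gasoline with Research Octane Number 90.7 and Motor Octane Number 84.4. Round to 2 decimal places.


AKI = (RON + MON) / 2
AKI = (90.7 + 84.4) / 2
AKI = 175.1 / 2 = 87.55


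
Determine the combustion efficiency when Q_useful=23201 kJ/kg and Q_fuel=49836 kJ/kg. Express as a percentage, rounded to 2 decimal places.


Efficiency = (Q_useful / Q_fuel) * 100
Efficiency = (23201 / 49836) * 100
Efficiency = 0.4655 * 100 = 46.55%


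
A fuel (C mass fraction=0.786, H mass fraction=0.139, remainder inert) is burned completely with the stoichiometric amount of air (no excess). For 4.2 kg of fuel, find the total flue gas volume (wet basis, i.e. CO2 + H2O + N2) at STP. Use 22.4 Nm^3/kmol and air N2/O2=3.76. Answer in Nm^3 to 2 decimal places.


Per kg fuel: CO2 = (C/12 kmol)*22.4 = (0.786/12)*22.4 = 1.46720 Nm^3
Per kg fuel: H2O = (H/2 kmol)*22.4 = (0.139/2)*22.4 = 1.55680 Nm^3
O2 needed per kg fuel = C/12 + H/4 = 0.786/12 + 0.139/4 = 0.10025000 kmol
Per kg fuel: N2 = O2*3.76*22.4 = 0.10025000*3.76*22.4 = 8.44346 Nm^3
Total per kg = 1.46720 + 1.55680 + 8.44346 = 11.46746 Nm^3
Total = 11.46746 * 4.2 = 48.16 Nm^3


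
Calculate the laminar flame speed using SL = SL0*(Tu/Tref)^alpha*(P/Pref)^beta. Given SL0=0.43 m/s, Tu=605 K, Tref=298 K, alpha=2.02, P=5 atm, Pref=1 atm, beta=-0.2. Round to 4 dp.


SL = SL0 * (Tu/Tref)^alpha * (P/Pref)^beta
T ratio = 605/298 = 2.03020134
(T ratio)^alpha = 2.03020134^2.02 = 4.180507
(P/Pref)^beta = 5^(-0.2) = 0.724780
SL = 0.43 * 4.180507 * 0.724780 = 1.3029 m/s


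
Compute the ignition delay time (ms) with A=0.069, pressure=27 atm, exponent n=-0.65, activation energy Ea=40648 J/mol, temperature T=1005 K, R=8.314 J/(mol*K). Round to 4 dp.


tau = A * P^n * exp(Ea/(R*T))
P^n = 27^(-0.65) = 0.11738526
Ea/(R*T) = 40648/(8.314*1005) = 4.864779
exp(Ea/(R*T)) = 129.642262
tau = 0.069 * 0.11738526 * 129.642262 = 1.0500 ms


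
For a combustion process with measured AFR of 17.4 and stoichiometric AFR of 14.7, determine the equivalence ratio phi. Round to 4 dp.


phi = AFR_stoich / AFR_actual
phi = 14.7 / 17.4 = 0.8448


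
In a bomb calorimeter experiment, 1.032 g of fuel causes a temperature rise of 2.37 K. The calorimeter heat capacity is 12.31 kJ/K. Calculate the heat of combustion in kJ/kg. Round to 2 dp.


Hc = C_cal * delta_T / m_fuel
Q_released = 12.31 * 2.37 = 29.1747 kJ
m_fuel = 1.032 g = 1.032/1000 kg = 0.001032 kg
Hc = 29.1747 / 0.001032 = 28270.06 kJ/kg


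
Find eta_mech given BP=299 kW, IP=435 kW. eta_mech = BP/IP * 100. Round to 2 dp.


eta_mech = (BP / IP) * 100
Ratio = 299 / 435 = 0.6874
eta_mech = 0.6874 * 100 = 68.74%


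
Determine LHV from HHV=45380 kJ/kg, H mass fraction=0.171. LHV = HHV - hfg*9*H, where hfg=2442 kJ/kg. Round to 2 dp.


LHV = HHV - hfg * 9 * H
Water correction = 2442 * 9 * 0.171 = 3758.238 kJ/kg
LHV = 45380 - 3758.238 = 41621.76 kJ/kg


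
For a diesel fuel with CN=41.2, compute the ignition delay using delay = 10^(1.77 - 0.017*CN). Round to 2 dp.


delay = 10^(1.77 - 0.017*CN)
Exponent = 1.77 - 0.017*41.2 = 1.0696
delay = 10^1.0696 = 11.74 ms


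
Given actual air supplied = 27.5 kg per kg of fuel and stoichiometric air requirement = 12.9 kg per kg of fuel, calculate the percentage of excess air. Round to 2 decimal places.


Excess air = actual - stoichiometric = 27.5 - 12.9 = 14.60 kg/kg fuel
Excess air % = (excess / stoich) * 100 = (14.60 / 12.9) * 100 = 113.18%


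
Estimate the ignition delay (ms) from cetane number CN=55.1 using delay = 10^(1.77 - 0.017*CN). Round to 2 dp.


delay = 10^(1.77 - 0.017*CN)
Exponent = 1.77 - 0.017*55.1 = 0.8333
delay = 10^0.8333 = 6.81 ms


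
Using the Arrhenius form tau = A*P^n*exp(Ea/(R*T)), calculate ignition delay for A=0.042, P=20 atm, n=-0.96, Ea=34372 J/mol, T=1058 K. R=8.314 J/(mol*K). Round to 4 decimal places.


tau = A * P^n * exp(Ea/(R*T))
P^n = 20^(-0.96) = 0.05636522
Ea/(R*T) = 34372/(8.314*1058) = 3.907591
exp(Ea/(R*T)) = 49.778897
tau = 0.042 * 0.05636522 * 49.778897 = 0.1178 ms


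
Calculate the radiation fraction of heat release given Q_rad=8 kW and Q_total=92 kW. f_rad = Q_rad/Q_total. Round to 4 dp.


f_rad = Q_rad / Q_total
f_rad = 8 / 92 = 0.0870


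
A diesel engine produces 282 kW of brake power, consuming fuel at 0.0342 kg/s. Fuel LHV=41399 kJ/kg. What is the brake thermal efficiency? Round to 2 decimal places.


eta_BTE = (BP / (mf * LHV)) * 100
Denominator = 0.0342 * 41399 = 1415.8458 kW
eta_BTE = (282 / 1415.8458) * 100 = 19.92%


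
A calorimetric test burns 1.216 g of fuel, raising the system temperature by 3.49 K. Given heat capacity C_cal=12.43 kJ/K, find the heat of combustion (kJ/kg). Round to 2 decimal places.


Hc = C_cal * delta_T / m_fuel
Q_released = 12.43 * 3.49 = 43.3807 kJ
m_fuel = 1.216 g = 1.216/1000 kg = 0.001216 kg
Hc = 43.3807 / 0.001216 = 35674.92 kJ/kg


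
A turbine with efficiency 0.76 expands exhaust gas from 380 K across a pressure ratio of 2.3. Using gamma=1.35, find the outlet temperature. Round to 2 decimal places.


T_out = T_in * (1 - eta * (1 - PR^(-(gamma-1)/gamma)))
Exponent = -(1.35-1)/1.35 = -0.25925926
PR^exp = 2.3^(-0.25925926) = 0.80578413
Factor = 1 - 0.76*(1 - 0.80578413) = 0.85239594
T_out = 380 * 0.85239594 = 323.91 K


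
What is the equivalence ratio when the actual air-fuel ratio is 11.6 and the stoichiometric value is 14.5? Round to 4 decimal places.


phi = AFR_stoich / AFR_actual
phi = 14.5 / 11.6 = 1.2500


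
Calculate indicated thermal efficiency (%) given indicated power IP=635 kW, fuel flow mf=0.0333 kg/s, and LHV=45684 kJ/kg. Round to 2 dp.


eta_ith = (IP / (mf * LHV)) * 100
Denominator = 0.0333 * 45684 = 1521.2772 kW
eta_ith = (635 / 1521.2772) * 100 = 41.74%


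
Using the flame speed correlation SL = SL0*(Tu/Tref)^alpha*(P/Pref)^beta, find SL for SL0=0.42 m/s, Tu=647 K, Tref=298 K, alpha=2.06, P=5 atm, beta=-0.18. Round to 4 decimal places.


SL = SL0 * (Tu/Tref)^alpha * (P/Pref)^beta
T ratio = 647/298 = 2.17114094
(T ratio)^alpha = 2.17114094^2.06 = 4.938298
(P/Pref)^beta = 5^(-0.18) = 0.748489
SL = 0.42 * 4.938298 * 0.748489 = 1.5524 m/s


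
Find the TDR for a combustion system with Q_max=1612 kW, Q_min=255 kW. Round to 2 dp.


TDR = Q_max / Q_min
TDR = 1612 / 255 = 6.32


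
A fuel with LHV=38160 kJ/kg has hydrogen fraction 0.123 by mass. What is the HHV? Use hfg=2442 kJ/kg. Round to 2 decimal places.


HHV = LHV + hfg * 9 * H
Water addition = 2442 * 9 * 0.123 = 2703.294 kJ/kg
HHV = 38160 + 2703.294 = 40863.29 kJ/kg


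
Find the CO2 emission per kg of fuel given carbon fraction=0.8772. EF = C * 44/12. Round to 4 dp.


EF = C_frac * (M_CO2 / M_C)
EF = 0.8772 * (44/12)
EF = 0.8772 * 3.666667 = 3.2164 kg_CO2/kg_fuel


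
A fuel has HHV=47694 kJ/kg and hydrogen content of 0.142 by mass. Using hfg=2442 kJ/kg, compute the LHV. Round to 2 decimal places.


LHV = HHV - hfg * 9 * H
Water correction = 2442 * 9 * 0.142 = 3120.876 kJ/kg
LHV = 47694 - 3120.876 = 44573.12 kJ/kg


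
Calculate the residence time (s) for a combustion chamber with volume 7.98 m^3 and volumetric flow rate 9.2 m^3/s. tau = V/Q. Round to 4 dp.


tau = V / Q_flow
tau = 7.98 / 9.2 = 0.8674 s


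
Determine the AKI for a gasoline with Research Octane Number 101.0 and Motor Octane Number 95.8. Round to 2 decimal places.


AKI = (RON + MON) / 2
AKI = (101.0 + 95.8) / 2
AKI = 196.8 / 2 = 98.40


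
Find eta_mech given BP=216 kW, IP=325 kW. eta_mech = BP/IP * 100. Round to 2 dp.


eta_mech = (BP / IP) * 100
Ratio = 216 / 325 = 0.6646
eta_mech = 0.6646 * 100 = 66.46%


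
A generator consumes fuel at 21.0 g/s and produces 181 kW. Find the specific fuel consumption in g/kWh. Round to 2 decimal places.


SFC = (mf / BP) * 3600
Rate = 21.0 / 181 = 0.116022 g/(s*kW)
SFC = 0.116022 * 3600 = 417.68 g/kWh


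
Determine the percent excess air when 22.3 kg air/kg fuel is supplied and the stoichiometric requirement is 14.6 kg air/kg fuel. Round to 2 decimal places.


Excess air = actual - stoichiometric = 22.3 - 14.6 = 7.70 kg/kg fuel
Excess air % = (excess / stoich) * 100 = (7.70 / 14.6) * 100 = 52.74%


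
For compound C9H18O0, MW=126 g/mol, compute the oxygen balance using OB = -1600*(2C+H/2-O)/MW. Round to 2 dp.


OB = -1600 * (2C + H/2 - O) / MW
Inner = 2*9 + 18/2 - 0 = 27.00
OB = -1600 * 27.00 / 126 = -342.86%


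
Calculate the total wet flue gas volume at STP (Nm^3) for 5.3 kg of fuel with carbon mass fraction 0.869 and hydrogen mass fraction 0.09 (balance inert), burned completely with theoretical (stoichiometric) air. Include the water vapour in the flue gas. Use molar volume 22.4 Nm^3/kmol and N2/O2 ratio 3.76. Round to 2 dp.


Per kg fuel: CO2 = (C/12 kmol)*22.4 = (0.869/12)*22.4 = 1.62213 Nm^3
Per kg fuel: H2O = (H/2 kmol)*22.4 = (0.09/2)*22.4 = 1.00800 Nm^3
O2 needed per kg fuel = C/12 + H/4 = 0.869/12 + 0.09/4 = 0.09491667 kmol
Per kg fuel: N2 = O2*3.76*22.4 = 0.09491667*3.76*22.4 = 7.99426 Nm^3
Total per kg = 1.62213 + 1.00800 + 7.99426 = 10.62439 Nm^3
Total = 10.62439 * 5.3 = 56.31 Nm^3


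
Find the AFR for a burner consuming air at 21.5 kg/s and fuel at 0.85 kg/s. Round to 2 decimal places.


AFR = m_air / m_fuel
AFR = 21.5 / 0.85 = 25.29


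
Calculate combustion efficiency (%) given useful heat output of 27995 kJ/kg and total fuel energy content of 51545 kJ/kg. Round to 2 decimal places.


Efficiency = (Q_useful / Q_fuel) * 100
Efficiency = (27995 / 51545) * 100
Efficiency = 0.5431 * 100 = 54.31%


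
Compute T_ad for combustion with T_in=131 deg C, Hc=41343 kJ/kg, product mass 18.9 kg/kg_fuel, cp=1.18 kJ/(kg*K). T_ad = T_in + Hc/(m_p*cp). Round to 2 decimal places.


T_ad = T_in + Hc / (m_p * cp)
Denominator = 18.9 * 1.18 = 22.3020
Temperature rise = 41343 / 22.3020 = 1853.78 K
T_ad = 131 + 1853.78 = 1984.78 deg C


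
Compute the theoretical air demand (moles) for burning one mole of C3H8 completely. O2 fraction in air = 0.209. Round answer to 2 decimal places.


Balanced combustion: C3H8 + 5 O2 -> 3 CO2 + 4 H2O
O2 needed = C + H/4 = 3 + 8/4 = 5.00 moles
Air moles = O2 / 0.209 = 5.00 / 0.209 = 23.92 moles air


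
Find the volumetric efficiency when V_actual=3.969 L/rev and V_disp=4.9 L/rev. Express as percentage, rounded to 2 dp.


eta_v = (V_actual / V_disp) * 100
Ratio = 3.969 / 4.9 = 0.8100
eta_v = 0.8100 * 100 = 81.00%


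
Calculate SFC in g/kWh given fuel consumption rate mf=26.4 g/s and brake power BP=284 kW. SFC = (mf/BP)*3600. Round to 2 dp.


SFC = (mf / BP) * 3600
Rate = 26.4 / 284 = 0.092958 g/(s*kW)
SFC = 0.092958 * 3600 = 334.65 g/kWh


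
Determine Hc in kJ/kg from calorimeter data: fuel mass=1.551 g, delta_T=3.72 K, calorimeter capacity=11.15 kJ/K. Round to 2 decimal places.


Hc = C_cal * delta_T / m_fuel
Q_released = 11.15 * 3.72 = 41.4780 kJ
m_fuel = 1.551 g = 1.551/1000 kg = 0.001551 kg
Hc = 41.4780 / 0.001551 = 26742.75 kJ/kg


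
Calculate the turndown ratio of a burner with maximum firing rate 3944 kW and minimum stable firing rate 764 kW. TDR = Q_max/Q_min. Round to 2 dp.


TDR = Q_max / Q_min
TDR = 3944 / 764 = 5.16


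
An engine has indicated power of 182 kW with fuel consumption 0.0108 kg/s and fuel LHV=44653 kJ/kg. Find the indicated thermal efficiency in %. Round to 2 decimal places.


eta_ith = (IP / (mf * LHV)) * 100
Denominator = 0.0108 * 44653 = 482.2524 kW
eta_ith = (182 / 482.2524) * 100 = 37.74%


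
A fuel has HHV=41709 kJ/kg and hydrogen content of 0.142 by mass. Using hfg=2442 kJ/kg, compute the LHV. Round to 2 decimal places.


LHV = HHV - hfg * 9 * H
Water correction = 2442 * 9 * 0.142 = 3120.876 kJ/kg
LHV = 41709 - 3120.876 = 38588.12 kJ/kg


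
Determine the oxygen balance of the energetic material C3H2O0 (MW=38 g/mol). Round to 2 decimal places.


OB = -1600 * (2C + H/2 - O) / MW
Inner = 2*3 + 2/2 - 0 = 7.00
OB = -1600 * 7.00 / 38 = -294.74%


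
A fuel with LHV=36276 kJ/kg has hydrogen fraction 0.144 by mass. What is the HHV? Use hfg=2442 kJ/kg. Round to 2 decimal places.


HHV = LHV + hfg * 9 * H
Water addition = 2442 * 9 * 0.144 = 3164.832 kJ/kg
HHV = 36276 + 3164.832 = 39440.83 kJ/kg


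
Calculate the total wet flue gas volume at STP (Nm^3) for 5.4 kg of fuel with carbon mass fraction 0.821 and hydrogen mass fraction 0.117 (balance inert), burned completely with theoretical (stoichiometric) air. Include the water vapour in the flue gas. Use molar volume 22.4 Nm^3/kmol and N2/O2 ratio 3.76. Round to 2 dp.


Per kg fuel: CO2 = (C/12 kmol)*22.4 = (0.821/12)*22.4 = 1.53253 Nm^3
Per kg fuel: H2O = (H/2 kmol)*22.4 = (0.117/2)*22.4 = 1.31040 Nm^3
O2 needed per kg fuel = C/12 + H/4 = 0.821/12 + 0.117/4 = 0.09766667 kmol
Per kg fuel: N2 = O2*3.76*22.4 = 0.09766667*3.76*22.4 = 8.22588 Nm^3
Total per kg = 1.53253 + 1.31040 + 8.22588 = 11.06881 Nm^3
Total = 11.06881 * 5.4 = 59.77 Nm^3


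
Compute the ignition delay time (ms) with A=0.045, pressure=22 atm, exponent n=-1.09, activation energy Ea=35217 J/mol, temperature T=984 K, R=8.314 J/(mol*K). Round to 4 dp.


tau = A * P^n * exp(Ea/(R*T))
P^n = 22^(-1.09) = 0.03441591
Ea/(R*T) = 35217/(8.314*984) = 4.304743
exp(Ea/(R*T)) = 74.050190
tau = 0.045 * 0.03441591 * 74.050190 = 0.1147 ms


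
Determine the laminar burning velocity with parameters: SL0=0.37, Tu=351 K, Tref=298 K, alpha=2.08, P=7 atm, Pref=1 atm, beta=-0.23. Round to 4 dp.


SL = SL0 * (Tu/Tref)^alpha * (P/Pref)^beta
T ratio = 351/298 = 1.17785235
(T ratio)^alpha = 1.17785235^2.08 = 1.405623
(P/Pref)^beta = 7^(-0.23) = 0.639186
SL = 0.37 * 1.405623 * 0.639186 = 0.3324 m/s


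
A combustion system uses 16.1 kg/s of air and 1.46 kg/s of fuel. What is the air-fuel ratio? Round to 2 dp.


AFR = m_air / m_fuel
AFR = 16.1 / 1.46 = 11.03


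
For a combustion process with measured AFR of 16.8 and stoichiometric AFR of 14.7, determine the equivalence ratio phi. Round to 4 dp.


phi = AFR_stoich / AFR_actual
phi = 14.7 / 16.8 = 0.8750
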